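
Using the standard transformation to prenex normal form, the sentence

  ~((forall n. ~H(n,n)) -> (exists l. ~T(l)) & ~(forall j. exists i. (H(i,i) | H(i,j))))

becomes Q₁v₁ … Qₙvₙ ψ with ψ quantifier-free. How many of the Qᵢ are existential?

Eliminate → and ↔ using ¬ and ∨.
  ~(~(forall n. ~H(n,n)) | (exists l. ~T(l)) & ~(forall j. exists i. (H(i,i) | H(i,j))))
Move each ¬ inward, flipping quantifiers it crosses:
  (forall n. ~H(n,n)) & ((forall l. T(l)) | (forall j. exists i. (H(i,i) | H(i,j))))
Pull the quantifiers to the front (each side's bound variable is not free in the other side):
  forall n. forall l. forall j. exists i. (~H(n,n) & (T(l) | H(i,i) | H(i,j)))
The prefix is forall n forall l forall j exists i: 3 universal, 1 existential.

1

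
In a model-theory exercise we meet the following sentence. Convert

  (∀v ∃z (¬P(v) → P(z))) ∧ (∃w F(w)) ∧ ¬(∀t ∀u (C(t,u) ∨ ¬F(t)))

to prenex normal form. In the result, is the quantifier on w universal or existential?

Eliminate → and ↔ using ¬ and ∨.
  (∀v ∃z (¬¬P(v) ∨ P(z))) ∧ (∃w F(w)) ∧ ¬(∀t ∀u (C(t,u) ∨ ¬F(t)))
Move each ¬ inward, flipping quantifiers it crosses:
  (∀v ∃z (P(v) ∨ P(z))) ∧ (∃w F(w)) ∧ (∃t ∃u (¬C(t,u) ∧ F(t)))
All bound variables are already distinct, so no renaming is needed.
Pull the quantifiers to the front (each side's bound variable is not free in the other side):
  ∀v ∃z ∃w ∃t ∃u ((P(v) ∨ P(z)) ∧ F(w) ∧ ¬C(t,u) ∧ F(t))
The quantifier ∃w sits under an even number of negations (counting the antecedent side of each →), so it remains existential.

existential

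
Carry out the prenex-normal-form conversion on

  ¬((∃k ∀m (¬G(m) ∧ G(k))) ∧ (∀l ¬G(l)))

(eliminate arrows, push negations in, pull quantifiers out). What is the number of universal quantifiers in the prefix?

1

Push ¬ through the quantifiers and connectives to reach negation normal form:
  (∀k ∃m (G(m) ∨ ¬G(k))) ∨ (∃l G(l))
Finally move all quantifiers to the prefix:
  ∀k ∃m ∃l (G(m) ∨ ¬G(k) ∨ G(l))
The prefix is ∀k ∃m ∃l: 1 universal, 2 existential.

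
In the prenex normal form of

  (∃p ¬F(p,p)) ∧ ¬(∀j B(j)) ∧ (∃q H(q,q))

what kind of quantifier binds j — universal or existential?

existential

Push ¬ through the quantifiers and connectives to reach negation normal form:
  (∃p ¬F(p,p)) ∧ (∃j ¬B(j)) ∧ (∃q H(q,q))
Pull the quantifiers to the front (each side's bound variable is not free in the other side):
  ∃p ∃j ∃q (¬F(p,p) ∧ ¬B(j) ∧ H(q,q))
The quantifier ∀j sits under an odd number of negations, so it flips to ∃j.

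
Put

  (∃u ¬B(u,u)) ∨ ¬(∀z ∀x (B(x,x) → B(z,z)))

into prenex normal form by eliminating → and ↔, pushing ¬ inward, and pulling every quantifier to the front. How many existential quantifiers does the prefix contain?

3

Rewrite implications/biconditionals: A → B as ¬A ∨ B.
  (∃u ¬B(u,u)) ∨ ¬(∀z ∀x (¬B(x,x) ∨ B(z,z)))
Drive negations inward (¬∀x A ≡ ∃x ¬A, ¬∃x A ≡ ∀x ¬A, De Morgan for ∧/∨):
  (∃u ¬B(u,u)) ∨ (∃z ∃x (B(x,x) ∧ ¬B(z,z)))
All bound variables are already distinct, so no renaming is needed.
Finally move all quantifiers to the prefix:
  ∃u ∃z ∃x (¬B(u,u) ∨ B(x,x) ∧ ¬B(z,z))
The prefix is ∃u ∃z ∃x: 0 universal, 3 existential.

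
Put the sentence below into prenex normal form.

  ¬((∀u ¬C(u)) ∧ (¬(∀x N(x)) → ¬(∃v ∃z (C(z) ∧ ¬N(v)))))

∃u ∃x ∃v ∃z (C(u) ∨ ¬N(x) ∧ C(z) ∧ ¬N(v))

Eliminate → and ↔ using ¬ and ∨.
  ¬((∀u ¬C(u)) ∧ (¬¬(∀x N(x)) ∨ ¬(∃v ∃z (C(z) ∧ ¬N(v)))))
Drive negations inward (¬∀x A ≡ ∃x ¬A, ¬∃x A ≡ ∀x ¬A, De Morgan for ∧/∨):
  (∃u C(u)) ∨ (∃x ¬N(x)) ∧ (∃v ∃z (C(z) ∧ ¬N(v)))
All bound variables are already distinct, so no renaming is needed.
Pull the quantifiers to the front (each side's bound variable is not free in the other side):
  ∃u ∃x ∃v ∃z (C(u) ∨ ¬N(x) ∧ C(z) ∧ ¬N(v))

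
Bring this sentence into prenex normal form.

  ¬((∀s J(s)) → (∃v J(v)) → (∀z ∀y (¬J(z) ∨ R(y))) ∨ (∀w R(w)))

Eliminate → and ↔ using ¬ and ∨.
  ¬(¬(∀s J(s)) ∨ ¬(∃v J(v)) ∨ (∀z ∀y (¬J(z) ∨ R(y))) ∨ (∀w R(w)))
Push ¬ through the quantifiers and connectives to reach negation normal form:
  (∀s J(s)) ∧ (∃v J(v)) ∧ (∃z ∃y (J(z) ∧ ¬R(y))) ∧ (∃w ¬R(w))
Finally move all quantifiers to the prefix:
  ∀s ∃v ∃z ∃y ∃w (J(s) ∧ J(v) ∧ J(z) ∧ ¬R(y) ∧ ¬R(w))

∀s ∃v ∃z ∃y ∃w (J(s) ∧ J(v) ∧ J(z) ∧ ¬R(y) ∧ ¬R(w))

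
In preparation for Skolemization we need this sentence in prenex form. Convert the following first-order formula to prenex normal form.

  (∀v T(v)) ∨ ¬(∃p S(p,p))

Push ¬ through the quantifiers and connectives to reach negation normal form:
  (∀v T(v)) ∨ (∀p ¬S(p,p))
All bound variables are already distinct, so no renaming is needed.
Pull the quantifiers to the front (each side's bound variable is not free in the other side):
  ∀v ∀p (T(v) ∨ ¬S(p,p))

∀v ∀p (T(v) ∨ ¬S(p,p))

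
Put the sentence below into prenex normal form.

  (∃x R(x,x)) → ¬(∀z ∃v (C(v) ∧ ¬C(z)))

Rewrite implications/biconditionals: A → B as ¬A ∨ B.
  ¬(∃x R(x,x)) ∨ ¬(∀z ∃v (C(v) ∧ ¬C(z)))
Move each ¬ inward, flipping quantifiers it crosses:
  (∀x ¬R(x,x)) ∨ (∃z ∀v (¬C(v) ∨ C(z)))
All bound variables are already distinct, so no renaming is needed.
Pull the quantifiers to the front (each side's bound variable is not free in the other side):
  ∀x ∃z ∀v (¬R(x,x) ∨ ¬C(v) ∨ C(z))

∀x ∃z ∀v (¬R(x,x) ∨ ¬C(v) ∨ C(z))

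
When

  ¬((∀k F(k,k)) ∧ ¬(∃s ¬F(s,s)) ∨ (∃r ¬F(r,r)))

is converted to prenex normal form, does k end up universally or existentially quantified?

existential

Push ¬ through the quantifiers and connectives to reach negation normal form:
  ((∃k ¬F(k,k)) ∨ (∃s ¬F(s,s))) ∧ (∀r F(r,r))
Extract every quantifier outward, since the variables are now distinct and don't occur free across branches:
  ∃k ∃s ∀r ((¬F(k,k) ∨ ¬F(s,s)) ∧ F(r,r))
The quantifier ∀k sits under an odd number of negations, so it flips to ∃k.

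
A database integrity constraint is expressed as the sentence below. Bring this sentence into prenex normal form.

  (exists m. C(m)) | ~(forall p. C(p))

Drive negations inward (¬∀x A ≡ ∃x ¬A, ¬∃x A ≡ ∀x ¬A, De Morgan for ∧/∨):
  (exists m. C(m)) | (exists p. ~C(p))
All bound variables are already distinct, so no renaming is needed.
Extract every quantifier outward, since the variables are now distinct and don't occur free across branches:
  exists m. exists p. (C(m) | ~C(p))

exists m. exists p. (C(m) | ~C(p))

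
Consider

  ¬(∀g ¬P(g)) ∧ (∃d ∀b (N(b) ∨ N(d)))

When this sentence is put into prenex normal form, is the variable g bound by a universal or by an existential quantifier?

existential

Drive negations inward (¬∀x A ≡ ∃x ¬A, ¬∃x A ≡ ∀x ¬A, De Morgan for ∧/∨):
  (∃g P(g)) ∧ (∃d ∀b (N(b) ∨ N(d)))
Extract every quantifier outward, since the variables are now distinct and don't occur free across branches:
  ∃g ∃d ∀b (P(g) ∧ (N(b) ∨ N(d)))
The quantifier ∀g sits under an odd number of negations, so it flips to ∃g.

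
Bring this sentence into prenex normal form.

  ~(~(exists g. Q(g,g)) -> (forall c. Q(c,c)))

Rewrite implications/biconditionals: A → B as ¬A ∨ B.
  ~(~~(exists g. Q(g,g)) | (forall c. Q(c,c)))
Move each ¬ inward, flipping quantifiers it crosses:
  (forall g. ~Q(g,g)) & (exists c. ~Q(c,c))
All bound variables are already distinct, so no renaming is needed.
Extract every quantifier outward, since the variables are now distinct and don't occur free across branches:
  forall g. exists c. (~Q(g,g) & ~Q(c,c))

forall g. exists c. (~Q(g,g) & ~Q(c,c))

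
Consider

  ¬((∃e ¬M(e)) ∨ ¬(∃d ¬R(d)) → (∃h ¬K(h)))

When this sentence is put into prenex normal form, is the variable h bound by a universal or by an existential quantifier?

universal

First replace A → B with ¬A ∨ B.
  ¬(¬((∃e ¬M(e)) ∨ ¬(∃d ¬R(d))) ∨ (∃h ¬K(h)))
Push ¬ through the quantifiers and connectives to reach negation normal form:
  ((∃e ¬M(e)) ∨ (∀d R(d))) ∧ (∀h K(h))
Finally move all quantifiers to the prefix:
  ∃e ∀d ∀h ((¬M(e) ∨ R(d)) ∧ K(h))
The quantifier ∃h sits under an odd number of negations (counting the antecedent side of each →), so it flips to ∀h.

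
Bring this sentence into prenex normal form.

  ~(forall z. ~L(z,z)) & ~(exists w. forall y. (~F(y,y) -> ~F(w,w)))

Rewrite implications/biconditionals: A → B as ¬A ∨ B.
  ~(forall z. ~L(z,z)) & ~(exists w. forall y. (~~F(y,y) | ~F(w,w)))
Move each ¬ inward, flipping quantifiers it crosses:
  (exists z. L(z,z)) & (forall w. exists y. (~F(y,y) & F(w,w)))
Extract every quantifier outward, since the variables are now distinct and don't occur free across branches:
  exists z. forall w. exists y. (L(z,z) & ~F(y,y) & F(w,w))

exists z. forall w. exists y. (L(z,z) & ~F(y,y) & F(w,w))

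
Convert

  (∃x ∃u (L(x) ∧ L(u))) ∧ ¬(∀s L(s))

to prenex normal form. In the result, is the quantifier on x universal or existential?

existential

Drive negations inward (¬∀x A ≡ ∃x ¬A, ¬∃x A ≡ ∀x ¬A, De Morgan for ∧/∨):
  (∃x ∃u (L(x) ∧ L(u))) ∧ (∃s ¬L(s))
Finally move all quantifiers to the prefix:
  ∃x ∃u ∃s (L(x) ∧ L(u) ∧ ¬L(s))
The quantifier ∃x sits under an even number of negations, so it remains existential.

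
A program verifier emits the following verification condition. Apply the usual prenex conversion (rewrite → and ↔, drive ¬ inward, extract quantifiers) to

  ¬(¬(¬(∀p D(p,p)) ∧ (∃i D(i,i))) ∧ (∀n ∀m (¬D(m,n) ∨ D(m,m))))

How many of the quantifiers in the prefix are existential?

Drive negations inward (¬∀x A ≡ ∃x ¬A, ¬∃x A ≡ ∀x ¬A, De Morgan for ∧/∨):
  (∃p ¬D(p,p)) ∧ (∃i D(i,i)) ∨ (∃n ∃m (D(m,n) ∧ ¬D(m,m)))
Pull the quantifiers to the front (each side's bound variable is not free in the other side):
  ∃p ∃i ∃n ∃m (¬D(p,p) ∧ D(i,i) ∨ D(m,n) ∧ ¬D(m,m))
The prefix is ∃p ∃i ∃n ∃m: 0 universal, 4 existential.

4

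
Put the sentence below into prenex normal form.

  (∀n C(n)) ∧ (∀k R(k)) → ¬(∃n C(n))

Rewrite implications/biconditionals: A → B as ¬A ∨ B.
  ¬((∀n C(n)) ∧ (∀k R(k))) ∨ ¬(∃n C(n))
Drive negations inward (¬∀x A ≡ ∃x ¬A, ¬∃x A ≡ ∀x ¬A, De Morgan for ∧/∨):
  (∃n ¬C(n)) ∨ (∃k ¬R(k)) ∨ (∀n ¬C(n))
Standardize variables apart so no two quantifiers bind the same name: n↦p.
  (∃n ¬C(n)) ∨ (∃k ¬R(k)) ∨ (∀p ¬C(p))
Pull the quantifiers to the front (each side's bound variable is not free in the other side):
  ∃n ∃k ∀p (¬C(n) ∨ ¬R(k) ∨ ¬C(p))

∃n ∃k ∀p (¬C(n) ∨ ¬R(k) ∨ ¬C(p))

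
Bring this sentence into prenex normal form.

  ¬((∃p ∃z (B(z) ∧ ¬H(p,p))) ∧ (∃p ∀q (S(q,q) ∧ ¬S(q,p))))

∀p ∀z ∀b ∃q (¬B(z) ∨ H(p,p) ∨ ¬S(q,q) ∨ S(q,b))

Drive negations inward (¬∀x A ≡ ∃x ¬A, ¬∃x A ≡ ∀x ¬A, De Morgan for ∧/∨):
  (∀p ∀z (¬B(z) ∨ H(p,p))) ∨ (∀p ∃q (¬S(q,q) ∨ S(q,p)))
Standardize variables apart so no two quantifiers bind the same name: p↦b.
  (∀p ∀z (¬B(z) ∨ H(p,p))) ∨ (∀b ∃q (¬S(q,q) ∨ S(q,b)))
Extract every quantifier outward, since the variables are now distinct and don't occur free across branches:
  ∀p ∀z ∀b ∃q (¬B(z) ∨ H(p,p) ∨ ¬S(q,q) ∨ S(q,b))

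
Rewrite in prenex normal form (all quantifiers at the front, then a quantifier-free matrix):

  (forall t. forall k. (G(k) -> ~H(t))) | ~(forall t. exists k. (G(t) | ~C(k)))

forall t. forall k. exists p. forall z1. (~G(k) | ~H(t) | ~G(p) & C(z1))

First replace A → B with ¬A ∨ B.
  (forall t. forall k. (~G(k) | ~H(t))) | ~(forall t. exists k. (G(t) | ~C(k)))
Move each ¬ inward, flipping quantifiers it crosses:
  (forall t. forall k. (~G(k) | ~H(t))) | (exists t. forall k. (~G(t) & C(k)))
Rename bound variables to avoid capture: t↦p, k↦z1.
  (forall t. forall k. (~G(k) | ~H(t))) | (exists p. forall z1. (~G(p) & C(z1)))
Pull the quantifiers to the front (each side's bound variable is not free in the other side):
  forall t. forall k. exists p. forall z1. (~G(k) | ~H(t) | ~G(p) & C(z1))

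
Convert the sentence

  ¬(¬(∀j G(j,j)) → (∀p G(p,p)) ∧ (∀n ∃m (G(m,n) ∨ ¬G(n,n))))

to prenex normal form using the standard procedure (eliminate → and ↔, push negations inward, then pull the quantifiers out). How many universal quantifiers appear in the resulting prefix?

1

First replace A → B with ¬A ∨ B.
  ¬(¬¬(∀j G(j,j)) ∨ (∀p G(p,p)) ∧ (∀n ∃m (G(m,n) ∨ ¬G(n,n))))
Move each ¬ inward, flipping quantifiers it crosses:
  (∃j ¬G(j,j)) ∧ ((∃p ¬G(p,p)) ∨ (∃n ∀m (¬G(m,n) ∧ G(n,n))))
All bound variables are already distinct, so no renaming is needed.
Extract every quantifier outward, since the variables are now distinct and don't occur free across branches:
  ∃j ∃p ∃n ∀m (¬G(j,j) ∧ (¬G(p,p) ∨ ¬G(m,n) ∧ G(n,n)))
The prefix is ∃j ∃p ∃n ∀m: 1 universal, 3 existential.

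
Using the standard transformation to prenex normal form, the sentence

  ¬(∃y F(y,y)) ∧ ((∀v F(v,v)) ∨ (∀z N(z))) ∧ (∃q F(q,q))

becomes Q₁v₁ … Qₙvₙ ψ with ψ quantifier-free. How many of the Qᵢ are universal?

3

Move each ¬ inward, flipping quantifiers it crosses:
  (∀y ¬F(y,y)) ∧ ((∀v F(v,v)) ∨ (∀z N(z))) ∧ (∃q F(q,q))
All bound variables are already distinct, so no renaming is needed.
Pull the quantifiers to the front (each side's bound variable is not free in the other side):
  ∀y ∀v ∀z ∃q (¬F(y,y) ∧ (F(v,v) ∨ N(z)) ∧ F(q,q))
The prefix is ∀y ∀v ∀z ∃q: 3 universal, 1 existential.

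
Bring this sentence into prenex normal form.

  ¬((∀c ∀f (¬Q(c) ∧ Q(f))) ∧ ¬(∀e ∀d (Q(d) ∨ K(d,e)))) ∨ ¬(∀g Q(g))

Drive negations inward (¬∀x A ≡ ∃x ¬A, ¬∃x A ≡ ∀x ¬A, De Morgan for ∧/∨):
  (∃c ∃f (Q(c) ∨ ¬Q(f))) ∨ (∀e ∀d (Q(d) ∨ K(d,e))) ∨ (∃g ¬Q(g))
Finally move all quantifiers to the prefix:
  ∃c ∃f ∀e ∀d ∃g (Q(c) ∨ ¬Q(f) ∨ Q(d) ∨ K(d,e) ∨ ¬Q(g))

∃c ∃f ∀e ∀d ∃g (Q(c) ∨ ¬Q(f) ∨ Q(d) ∨ K(d,e) ∨ ¬Q(g))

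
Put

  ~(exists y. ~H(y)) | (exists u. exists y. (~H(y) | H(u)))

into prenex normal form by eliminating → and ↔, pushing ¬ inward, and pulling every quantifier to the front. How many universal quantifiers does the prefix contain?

1

Push ¬ through the quantifiers and connectives to reach negation normal form:
  (forall y. H(y)) | (exists u. exists y. (~H(y) | H(u)))
Standardize variables apart so no two quantifiers bind the same name: y↦v.
  (forall y. H(y)) | (exists u. exists v. (~H(v) | H(u)))
Extract every quantifier outward, since the variables are now distinct and don't occur free across branches:
  forall y. exists u. exists v. (H(y) | ~H(v) | H(u))
The prefix is forall y exists u exists v: 1 universal, 2 existential.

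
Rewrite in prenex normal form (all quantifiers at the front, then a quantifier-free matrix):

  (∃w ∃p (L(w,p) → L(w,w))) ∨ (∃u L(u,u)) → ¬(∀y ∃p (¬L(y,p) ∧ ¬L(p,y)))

Rewrite implications/biconditionals: A → B as ¬A ∨ B.
  ¬((∃w ∃p (¬L(w,p) ∨ L(w,w))) ∨ (∃u L(u,u))) ∨ ¬(∀y ∃p (¬L(y,p) ∧ ¬L(p,y)))
Drive negations inward (¬∀x A ≡ ∃x ¬A, ¬∃x A ≡ ∀x ¬A, De Morgan for ∧/∨):
  (∀w ∀p (L(w,p) ∧ ¬L(w,w))) ∧ (∀u ¬L(u,u)) ∨ (∃y ∀p (L(y,p) ∨ L(p,y)))
Give each quantifier a distinct variable: p↦x.
  (∀w ∀p (L(w,p) ∧ ¬L(w,w))) ∧ (∀u ¬L(u,u)) ∨ (∃y ∀x (L(y,x) ∨ L(x,y)))
Finally move all quantifiers to the prefix:
  ∀w ∀p ∀u ∃y ∀x (L(w,p) ∧ ¬L(w,w) ∧ ¬L(u,u) ∨ L(y,x) ∨ L(x,y))

∀w ∀p ∀u ∃y ∀x (L(w,p) ∧ ¬L(w,w) ∧ ¬L(u,u) ∨ L(y,x) ∨ L(x,y))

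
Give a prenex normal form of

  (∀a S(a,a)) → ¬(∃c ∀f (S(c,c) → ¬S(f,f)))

First replace A → B with ¬A ∨ B.
  ¬(∀a S(a,a)) ∨ ¬(∃c ∀f (¬S(c,c) ∨ ¬S(f,f)))
Push ¬ through the quantifiers and connectives to reach negation normal form:
  (∃a ¬S(a,a)) ∨ (∀c ∃f (S(c,c) ∧ S(f,f)))
Finally move all quantifiers to the prefix:
  ∃a ∀c ∃f (¬S(a,a) ∨ S(c,c) ∧ S(f,f))

∃a ∀c ∃f (¬S(a,a) ∨ S(c,c) ∧ S(f,f))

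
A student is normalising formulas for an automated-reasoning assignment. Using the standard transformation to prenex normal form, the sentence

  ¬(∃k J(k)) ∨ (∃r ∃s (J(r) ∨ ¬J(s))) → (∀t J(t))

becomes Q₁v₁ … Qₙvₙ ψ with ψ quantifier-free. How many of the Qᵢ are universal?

3

Eliminate → and ↔ using ¬ and ∨.
  ¬(¬(∃k J(k)) ∨ (∃r ∃s (J(r) ∨ ¬J(s)))) ∨ (∀t J(t))
Drive negations inward (¬∀x A ≡ ∃x ¬A, ¬∃x A ≡ ∀x ¬A, De Morgan for ∧/∨):
  (∃k J(k)) ∧ (∀r ∀s (¬J(r) ∧ J(s))) ∨ (∀t J(t))
All bound variables are already distinct, so no renaming is needed.
Finally move all quantifiers to the prefix:
  ∃k ∀r ∀s ∀t (J(k) ∧ ¬J(r) ∧ J(s) ∨ J(t))
The prefix is ∃k ∀r ∀s ∀t: 3 universal, 1 existential.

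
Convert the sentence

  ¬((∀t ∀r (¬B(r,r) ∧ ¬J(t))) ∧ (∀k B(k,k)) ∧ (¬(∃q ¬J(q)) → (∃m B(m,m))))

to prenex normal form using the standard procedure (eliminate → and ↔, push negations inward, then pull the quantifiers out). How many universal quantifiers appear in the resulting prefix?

2

First replace A → B with ¬A ∨ B.
  ¬((∀t ∀r (¬B(r,r) ∧ ¬J(t))) ∧ (∀k B(k,k)) ∧ (¬¬(∃q ¬J(q)) ∨ (∃m B(m,m))))
Move each ¬ inward, flipping quantifiers it crosses:
  (∃t ∃r (B(r,r) ∨ J(t))) ∨ (∃k ¬B(k,k)) ∨ (∀q J(q)) ∧ (∀m ¬B(m,m))
All bound variables are already distinct, so no renaming is needed.
Pull the quantifiers to the front (each side's bound variable is not free in the other side):
  ∃t ∃r ∃k ∀q ∀m (B(r,r) ∨ J(t) ∨ ¬B(k,k) ∨ J(q) ∧ ¬B(m,m))
The prefix is ∃t ∃r ∃k ∀q ∀m: 2 universal, 3 existential.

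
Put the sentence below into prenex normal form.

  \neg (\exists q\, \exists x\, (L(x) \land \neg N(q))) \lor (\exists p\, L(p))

Move each ¬ inward, flipping quantifiers it crosses:
  (\forall q\, \forall x\, (\neg L(x) \lor N(q))) \lor (\exists p\, L(p))
All bound variables are already distinct, so no renaming is needed.
Finally move all quantifiers to the prefix:
  \forall q\, \forall x\, \exists p\, (\neg L(x) \lor N(q) \lor L(p))

\forall q\, \forall x\, \exists p\, (\neg L(x) \lor N(q) \lor L(p))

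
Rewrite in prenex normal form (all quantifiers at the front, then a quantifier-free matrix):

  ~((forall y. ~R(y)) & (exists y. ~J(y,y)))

exists y. forall w1. (R(y) | J(w1,w1))

Drive negations inward (¬∀x A ≡ ∃x ¬A, ¬∃x A ≡ ∀x ¬A, De Morgan for ∧/∨):
  (exists y. R(y)) | (forall y. J(y,y))
Rename bound variables to avoid capture: y↦w1.
  (exists y. R(y)) | (forall w1. J(w1,w1))
Extract every quantifier outward, since the variables are now distinct and don't occur free across branches:
  exists y. forall w1. (R(y) | J(w1,w1))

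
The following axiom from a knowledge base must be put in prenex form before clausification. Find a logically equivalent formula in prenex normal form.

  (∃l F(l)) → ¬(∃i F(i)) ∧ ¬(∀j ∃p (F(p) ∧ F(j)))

Rewrite implications/biconditionals: A → B as ¬A ∨ B.
  ¬(∃l F(l)) ∨ ¬(∃i F(i)) ∧ ¬(∀j ∃p (F(p) ∧ F(j)))
Push ¬ through the quantifiers and connectives to reach negation normal form:
  (∀l ¬F(l)) ∨ (∀i ¬F(i)) ∧ (∃j ∀p (¬F(p) ∨ ¬F(j)))
All bound variables are already distinct, so no renaming is needed.
Pull the quantifiers to the front (each side's bound variable is not free in the other side):
  ∀l ∀i ∃j ∀p (¬F(l) ∨ ¬F(i) ∧ (¬F(p) ∨ ¬F(j)))

∀l ∀i ∃j ∀p (¬F(l) ∨ ¬F(i) ∧ (¬F(p) ∨ ¬F(j)))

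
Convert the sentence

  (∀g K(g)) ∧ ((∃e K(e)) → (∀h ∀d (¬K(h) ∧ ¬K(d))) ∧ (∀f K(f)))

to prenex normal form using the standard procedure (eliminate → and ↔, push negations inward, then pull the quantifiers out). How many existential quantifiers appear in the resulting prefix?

0

First replace A → B with ¬A ∨ B.
  (∀g K(g)) ∧ (¬(∃e K(e)) ∨ (∀h ∀d (¬K(h) ∧ ¬K(d))) ∧ (∀f K(f)))
Move each ¬ inward, flipping quantifiers it crosses:
  (∀g K(g)) ∧ ((∀e ¬K(e)) ∨ (∀h ∀d (¬K(h) ∧ ¬K(d))) ∧ (∀f K(f)))
Pull the quantifiers to the front (each side's bound variable is not free in the other side):
  ∀g ∀e ∀h ∀d ∀f (K(g) ∧ (¬K(e) ∨ ¬K(h) ∧ ¬K(d) ∧ K(f)))
The prefix is ∀g ∀e ∀h ∀d ∀f: 5 universal, 0 existential.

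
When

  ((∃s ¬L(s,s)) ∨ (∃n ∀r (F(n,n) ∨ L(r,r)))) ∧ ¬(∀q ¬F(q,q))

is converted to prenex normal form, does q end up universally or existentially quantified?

Move each ¬ inward, flipping quantifiers it crosses:
  ((∃s ¬L(s,s)) ∨ (∃n ∀r (F(n,n) ∨ L(r,r)))) ∧ (∃q F(q,q))
All bound variables are already distinct, so no renaming is needed.
Extract every quantifier outward, since the variables are now distinct and don't occur free across branches:
  ∃s ∃n ∀r ∃q ((¬L(s,s) ∨ F(n,n) ∨ L(r,r)) ∧ F(q,q))
The quantifier ∀q sits under an odd number of negations, so it flips to ∃q.

existential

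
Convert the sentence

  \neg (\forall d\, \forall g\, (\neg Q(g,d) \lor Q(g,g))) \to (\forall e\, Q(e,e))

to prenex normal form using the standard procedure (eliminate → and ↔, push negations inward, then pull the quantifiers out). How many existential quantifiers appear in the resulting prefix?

Eliminate → and ↔ using ¬ and ∨.
  \neg \neg (\forall d\, \forall g\, (\neg Q(g,d) \lor Q(g,g))) \lor (\forall e\, Q(e,e))
Push ¬ through the quantifiers and connectives to reach negation normal form:
  (\forall d\, \forall g\, (\neg Q(g,d) \lor Q(g,g))) \lor (\forall e\, Q(e,e))
Pull the quantifiers to the front (each side's bound variable is not free in the other side):
  \forall d\, \forall g\, \forall e\, (\neg Q(g,d) \lor Q(g,g) \lor Q(e,e))
The prefix is \forall d \forall g \forall e: 3 universal, 0 existential.

0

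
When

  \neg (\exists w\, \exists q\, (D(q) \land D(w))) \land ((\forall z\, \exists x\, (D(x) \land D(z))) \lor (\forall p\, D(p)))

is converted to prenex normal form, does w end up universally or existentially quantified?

universal

Push ¬ through the quantifiers and connectives to reach negation normal form:
  (\forall w\, \forall q\, (\neg D(q) \lor \neg D(w))) \land ((\forall z\, \exists x\, (D(x) \land D(z))) \lor (\forall p\, D(p)))
All bound variables are already distinct, so no renaming is needed.
Finally move all quantifiers to the prefix:
  \forall w\, \forall q\, \forall z\, \exists x\, \forall p\, ((\neg D(q) \lor \neg D(w)) \land (D(x) \land D(z) \lor D(p)))
The quantifier \exists w sits under an odd number of negations, so it flips to \forall w.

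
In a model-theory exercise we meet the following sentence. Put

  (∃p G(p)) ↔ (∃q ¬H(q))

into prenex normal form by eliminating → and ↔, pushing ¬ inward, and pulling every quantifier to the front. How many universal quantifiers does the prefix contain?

2

First replace A → B with ¬A ∨ B; A ↔ B as (¬A ∨ B) ∧ (¬B ∨ A).
  (¬(∃p G(p)) ∨ (∃q ¬H(q))) ∧ (¬(∃q ¬H(q)) ∨ (∃p G(p)))
Drive negations inward (¬∀x A ≡ ∃x ¬A, ¬∃x A ≡ ∀x ¬A, De Morgan for ∧/∨):
  ((∀p ¬G(p)) ∨ (∃q ¬H(q))) ∧ ((∀q H(q)) ∨ (∃p G(p)))
Give each quantifier a distinct variable: q↦c, p↦b.
  ((∀p ¬G(p)) ∨ (∃q ¬H(q))) ∧ ((∀c H(c)) ∨ (∃b G(b)))
Extract every quantifier outward, since the variables are now distinct and don't occur free across branches:
  ∀p ∃q ∀c ∃b ((¬G(p) ∨ ¬H(q)) ∧ (H(c) ∨ G(b)))
The prefix is ∀p ∃q ∀c ∃b: 2 universal, 2 existential.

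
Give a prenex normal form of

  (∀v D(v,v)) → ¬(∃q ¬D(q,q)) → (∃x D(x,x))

Eliminate → and ↔ using ¬ and ∨.
  ¬(∀v D(v,v)) ∨ ¬¬(∃q ¬D(q,q)) ∨ (∃x D(x,x))
Drive negations inward (¬∀x A ≡ ∃x ¬A, ¬∃x A ≡ ∀x ¬A, De Morgan for ∧/∨):
  (∃v ¬D(v,v)) ∨ (∃q ¬D(q,q)) ∨ (∃x D(x,x))
Pull the quantifiers to the front (each side's bound variable is not free in the other side):
  ∃v ∃q ∃x (¬D(v,v) ∨ ¬D(q,q) ∨ D(x,x))

∃v ∃q ∃x (¬D(v,v) ∨ ¬D(q,q) ∨ D(x,x))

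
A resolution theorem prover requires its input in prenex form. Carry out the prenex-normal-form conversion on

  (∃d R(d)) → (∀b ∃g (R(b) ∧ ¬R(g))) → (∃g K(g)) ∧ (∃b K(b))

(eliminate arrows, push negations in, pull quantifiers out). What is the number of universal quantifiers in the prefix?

2

Rewrite implications/biconditionals: A → B as ¬A ∨ B.
  ¬(∃d R(d)) ∨ ¬(∀b ∃g (R(b) ∧ ¬R(g))) ∨ (∃g K(g)) ∧ (∃b K(b))
Move each ¬ inward, flipping quantifiers it crosses:
  (∀d ¬R(d)) ∨ (∃b ∀g (¬R(b) ∨ R(g))) ∨ (∃g K(g)) ∧ (∃b K(b))
Standardize variables apart so no two quantifiers bind the same name: g↦v, b↦r.
  (∀d ¬R(d)) ∨ (∃b ∀g (¬R(b) ∨ R(g))) ∨ (∃v K(v)) ∧ (∃r K(r))
Finally move all quantifiers to the prefix:
  ∀d ∃b ∀g ∃v ∃r (¬R(d) ∨ ¬R(b) ∨ R(g) ∨ K(v) ∧ K(r))
The prefix is ∀d ∃b ∀g ∃v ∃r: 2 universal, 3 existential.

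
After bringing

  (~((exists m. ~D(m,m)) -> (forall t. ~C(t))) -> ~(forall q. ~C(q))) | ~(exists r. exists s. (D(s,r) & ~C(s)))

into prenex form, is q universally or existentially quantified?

existential

Eliminate → and ↔ using ¬ and ∨.
  ~~(~(exists m. ~D(m,m)) | (forall t. ~C(t))) | ~(forall q. ~C(q)) | ~(exists r. exists s. (D(s,r) & ~C(s)))
Move each ¬ inward, flipping quantifiers it crosses:
  (forall m. D(m,m)) | (forall t. ~C(t)) | (exists q. C(q)) | (forall r. forall s. (~D(s,r) | C(s)))
All bound variables are already distinct, so no renaming is needed.
Pull the quantifiers to the front (each side's bound variable is not free in the other side):
  forall m. forall t. exists q. forall r. forall s. (D(m,m) | ~C(t) | C(q) | ~D(s,r) | C(s))
The quantifier forall q sits under an odd number of negations (counting the antecedent side of each →), so it flips to exists q.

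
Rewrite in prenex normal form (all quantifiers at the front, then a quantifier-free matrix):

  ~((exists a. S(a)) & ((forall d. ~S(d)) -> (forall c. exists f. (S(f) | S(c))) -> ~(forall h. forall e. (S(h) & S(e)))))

forall a. forall d. forall c. exists f. forall h. forall e. (~S(a) | ~S(d) & (S(f) | S(c)) & S(h) & S(e))

Eliminate → and ↔ using ¬ and ∨.
  ~((exists a. S(a)) & (~(forall d. ~S(d)) | ~(forall c. exists f. (S(f) | S(c))) | ~(forall h. forall e. (S(h) & S(e)))))
Move each ¬ inward, flipping quantifiers it crosses:
  (forall a. ~S(a)) | (forall d. ~S(d)) & (forall c. exists f. (S(f) | S(c))) & (forall h. forall e. (S(h) & S(e)))
Extract every quantifier outward, since the variables are now distinct and don't occur free across branches:
  forall a. forall d. forall c. exists f. forall h. forall e. (~S(a) | ~S(d) & (S(f) | S(c)) & S(h) & S(e))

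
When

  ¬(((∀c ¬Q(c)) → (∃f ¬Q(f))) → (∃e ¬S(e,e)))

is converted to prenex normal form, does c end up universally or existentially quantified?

Rewrite implications/biconditionals: A → B as ¬A ∨ B.
  ¬(¬(¬(∀c ¬Q(c)) ∨ (∃f ¬Q(f))) ∨ (∃e ¬S(e,e)))
Drive negations inward (¬∀x A ≡ ∃x ¬A, ¬∃x A ≡ ∀x ¬A, De Morgan for ∧/∨):
  ((∃c Q(c)) ∨ (∃f ¬Q(f))) ∧ (∀e S(e,e))
All bound variables are already distinct, so no renaming is needed.
Pull the quantifiers to the front (each side's bound variable is not free in the other side):
  ∃c ∃f ∀e ((Q(c) ∨ ¬Q(f)) ∧ S(e,e))
The quantifier ∀c sits under an odd number of negations (counting the antecedent side of each →), so it flips to ∃c.

existential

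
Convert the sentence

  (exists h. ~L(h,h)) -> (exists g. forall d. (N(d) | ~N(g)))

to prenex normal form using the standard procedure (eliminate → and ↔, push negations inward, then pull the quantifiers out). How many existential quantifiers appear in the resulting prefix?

First replace A → B with ¬A ∨ B.
  ~(exists h. ~L(h,h)) | (exists g. forall d. (N(d) | ~N(g)))
Move each ¬ inward, flipping quantifiers it crosses:
  (forall h. L(h,h)) | (exists g. forall d. (N(d) | ~N(g)))
All bound variables are already distinct, so no renaming is needed.
Extract every quantifier outward, since the variables are now distinct and don't occur free across branches:
  forall h. exists g. forall d. (L(h,h) | N(d) | ~N(g))
The prefix is forall h exists g forall d: 2 universal, 1 existential.

1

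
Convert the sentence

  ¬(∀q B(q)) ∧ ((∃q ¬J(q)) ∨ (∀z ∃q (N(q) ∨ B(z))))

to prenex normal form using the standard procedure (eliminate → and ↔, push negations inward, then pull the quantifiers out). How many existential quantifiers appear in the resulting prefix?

Move each ¬ inward, flipping quantifiers it crosses:
  (∃q ¬B(q)) ∧ ((∃q ¬J(q)) ∨ (∀z ∃q (N(q) ∨ B(z))))
Standardize variables apart so no two quantifiers bind the same name: q↦b, q↦y.
  (∃q ¬B(q)) ∧ ((∃b ¬J(b)) ∨ (∀z ∃y (N(y) ∨ B(z))))
Finally move all quantifiers to the prefix:
  ∃q ∃b ∀z ∃y (¬B(q) ∧ (¬J(b) ∨ N(y) ∨ B(z)))
The prefix is ∃q ∃b ∀z ∃y: 1 universal, 3 existential.

3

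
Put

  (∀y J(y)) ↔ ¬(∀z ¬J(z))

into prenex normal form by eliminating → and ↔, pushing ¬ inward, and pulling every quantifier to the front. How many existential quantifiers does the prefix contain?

2

Rewrite implications/biconditionals: A → B as ¬A ∨ B; A ↔ B as (¬A ∨ B) ∧ (¬B ∨ A).
  (¬(∀y J(y)) ∨ ¬(∀z ¬J(z))) ∧ (¬¬(∀z ¬J(z)) ∨ (∀y J(y)))
Push ¬ through the quantifiers and connectives to reach negation normal form:
  ((∃y ¬J(y)) ∨ (∃z J(z))) ∧ ((∀z ¬J(z)) ∨ (∀y J(y)))
Give each quantifier a distinct variable: z↦u, y↦v1.
  ((∃y ¬J(y)) ∨ (∃z J(z))) ∧ ((∀u ¬J(u)) ∨ (∀v1 J(v1)))
Extract every quantifier outward, since the variables are now distinct and don't occur free across branches:
  ∃y ∃z ∀u ∀v1 ((¬J(y) ∨ J(z)) ∧ (¬J(u) ∨ J(v1)))
The prefix is ∃y ∃z ∀u ∀v1: 2 universal, 2 existential.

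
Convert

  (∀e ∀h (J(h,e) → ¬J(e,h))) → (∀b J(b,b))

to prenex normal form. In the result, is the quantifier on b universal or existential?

universal

Eliminate → and ↔ using ¬ and ∨.
  ¬(∀e ∀h (¬J(h,e) ∨ ¬J(e,h))) ∨ (∀b J(b,b))
Move each ¬ inward, flipping quantifiers it crosses:
  (∃e ∃h (J(h,e) ∧ J(e,h))) ∨ (∀b J(b,b))
Pull the quantifiers to the front (each side's bound variable is not free in the other side):
  ∃e ∃h ∀b (J(h,e) ∧ J(e,h) ∨ J(b,b))
The quantifier ∀b sits under an even number of negations (counting the antecedent side of each →), so it remains universal.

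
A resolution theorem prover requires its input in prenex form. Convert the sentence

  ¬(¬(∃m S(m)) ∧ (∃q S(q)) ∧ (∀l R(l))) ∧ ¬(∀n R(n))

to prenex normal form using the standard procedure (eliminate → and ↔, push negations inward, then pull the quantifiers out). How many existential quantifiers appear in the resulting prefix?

Move each ¬ inward, flipping quantifiers it crosses:
  ((∃m S(m)) ∨ (∀q ¬S(q)) ∨ (∃l ¬R(l))) ∧ (∃n ¬R(n))
Extract every quantifier outward, since the variables are now distinct and don't occur free across branches:
  ∃m ∀q ∃l ∃n ((S(m) ∨ ¬S(q) ∨ ¬R(l)) ∧ ¬R(n))
The prefix is ∃m ∀q ∃l ∃n: 1 universal, 3 existential.

3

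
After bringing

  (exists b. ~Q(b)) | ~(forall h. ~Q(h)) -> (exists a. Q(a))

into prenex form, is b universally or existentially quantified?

Rewrite implications/biconditionals: A → B as ¬A ∨ B.
  ~((exists b. ~Q(b)) | ~(forall h. ~Q(h))) | (exists a. Q(a))
Move each ¬ inward, flipping quantifiers it crosses:
  (forall b. Q(b)) & (forall h. ~Q(h)) | (exists a. Q(a))
All bound variables are already distinct, so no renaming is needed.
Pull the quantifiers to the front (each side's bound variable is not free in the other side):
  forall b. forall h. exists a. (Q(b) & ~Q(h) | Q(a))
The quantifier exists b sits under an odd number of negations (counting the antecedent side of each →), so it flips to forall b.

universal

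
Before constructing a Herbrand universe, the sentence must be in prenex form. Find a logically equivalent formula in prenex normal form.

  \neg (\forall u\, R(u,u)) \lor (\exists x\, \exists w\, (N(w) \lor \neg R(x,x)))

Move each ¬ inward, flipping quantifiers it crosses:
  (\exists u\, \neg R(u,u)) \lor (\exists x\, \exists w\, (N(w) \lor \neg R(x,x)))
All bound variables are already distinct, so no renaming is needed.
Extract every quantifier outward, since the variables are now distinct and don't occur free across branches:
  \exists u\, \exists x\, \exists w\, (\neg R(u,u) \lor N(w) \lor \neg R(x,x))

\exists u\, \exists x\, \exists w\, (\neg R(u,u) \lor N(w) \lor \neg R(x,x))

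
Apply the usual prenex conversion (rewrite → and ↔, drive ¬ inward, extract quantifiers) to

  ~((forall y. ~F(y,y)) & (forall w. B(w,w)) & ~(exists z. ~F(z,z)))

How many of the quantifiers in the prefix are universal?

Move each ¬ inward, flipping quantifiers it crosses:
  (exists y. F(y,y)) | (exists w. ~B(w,w)) | (exists z. ~F(z,z))
Pull the quantifiers to the front (each side's bound variable is not free in the other side):
  exists y. exists w. exists z. (F(y,y) | ~B(w,w) | ~F(z,z))
The prefix is exists y exists w exists z: 0 universal, 3 existential.

0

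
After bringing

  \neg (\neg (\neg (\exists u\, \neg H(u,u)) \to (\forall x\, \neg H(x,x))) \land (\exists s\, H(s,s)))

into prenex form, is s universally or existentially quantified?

universal

Eliminate → and ↔ using ¬ and ∨.
  \neg (\neg (\neg \neg (\exists u\, \neg H(u,u)) \lor (\forall x\, \neg H(x,x))) \land (\exists s\, H(s,s)))
Move each ¬ inward, flipping quantifiers it crosses:
  (\exists u\, \neg H(u,u)) \lor (\forall x\, \neg H(x,x)) \lor (\forall s\, \neg H(s,s))
All bound variables are already distinct, so no renaming is needed.
Finally move all quantifiers to the prefix:
  \exists u\, \forall x\, \forall s\, (\neg H(u,u) \lor \neg H(x,x) \lor \neg H(s,s))
The quantifier \exists s sits under an odd number of negations (counting the antecedent side of each →), so it flips to \forall s.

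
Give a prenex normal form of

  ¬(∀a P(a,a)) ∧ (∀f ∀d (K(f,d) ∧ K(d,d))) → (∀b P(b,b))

First replace A → B with ¬A ∨ B.
  ¬(¬(∀a P(a,a)) ∧ (∀f ∀d (K(f,d) ∧ K(d,d)))) ∨ (∀b P(b,b))
Drive negations inward (¬∀x A ≡ ∃x ¬A, ¬∃x A ≡ ∀x ¬A, De Morgan for ∧/∨):
  (∀a P(a,a)) ∨ (∃f ∃d (¬K(f,d) ∨ ¬K(d,d))) ∨ (∀b P(b,b))
All bound variables are already distinct, so no renaming is needed.
Pull the quantifiers to the front (each side's bound variable is not free in the other side):
  ∀a ∃f ∃d ∀b (P(a,a) ∨ ¬K(f,d) ∨ ¬K(d,d) ∨ P(b,b))

∀a ∃f ∃d ∀b (P(a,a) ∨ ¬K(f,d) ∨ ¬K(d,d) ∨ P(b,b))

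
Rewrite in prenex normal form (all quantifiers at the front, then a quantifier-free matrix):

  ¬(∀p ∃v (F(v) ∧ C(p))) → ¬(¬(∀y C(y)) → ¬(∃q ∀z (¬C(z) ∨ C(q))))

∀p ∃v ∃y ∃q ∀z (F(v) ∧ C(p) ∨ ¬C(y) ∧ (¬C(z) ∨ C(q)))

Eliminate → and ↔ using ¬ and ∨.
  ¬¬(∀p ∃v (F(v) ∧ C(p))) ∨ ¬(¬¬(∀y C(y)) ∨ ¬(∃q ∀z (¬C(z) ∨ C(q))))
Drive negations inward (¬∀x A ≡ ∃x ¬A, ¬∃x A ≡ ∀x ¬A, De Morgan for ∧/∨):
  (∀p ∃v (F(v) ∧ C(p))) ∨ (∃y ¬C(y)) ∧ (∃q ∀z (¬C(z) ∨ C(q)))
All bound variables are already distinct, so no renaming is needed.
Pull the quantifiers to the front (each side's bound variable is not free in the other side):
  ∀p ∃v ∃y ∃q ∀z (F(v) ∧ C(p) ∨ ¬C(y) ∧ (¬C(z) ∨ C(q)))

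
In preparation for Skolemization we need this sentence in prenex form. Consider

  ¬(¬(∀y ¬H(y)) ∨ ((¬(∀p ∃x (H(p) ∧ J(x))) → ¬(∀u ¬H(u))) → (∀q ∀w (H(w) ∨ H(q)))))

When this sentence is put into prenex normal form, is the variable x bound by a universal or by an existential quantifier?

existential

Rewrite implications/biconditionals: A → B as ¬A ∨ B.
  ¬(¬(∀y ¬H(y)) ∨ ¬(¬¬(∀p ∃x (H(p) ∧ J(x))) ∨ ¬(∀u ¬H(u))) ∨ (∀q ∀w (H(w) ∨ H(q))))
Drive negations inward (¬∀x A ≡ ∃x ¬A, ¬∃x A ≡ ∀x ¬A, De Morgan for ∧/∨):
  (∀y ¬H(y)) ∧ ((∀p ∃x (H(p) ∧ J(x))) ∨ (∃u H(u))) ∧ (∃q ∃w (¬H(w) ∧ ¬H(q)))
All bound variables are already distinct, so no renaming is needed.
Finally move all quantifiers to the prefix:
  ∀y ∀p ∃x ∃u ∃q ∃w (¬H(y) ∧ (H(p) ∧ J(x) ∨ H(u)) ∧ ¬H(w) ∧ ¬H(q))
The quantifier ∃x sits under an even number of negations (counting the antecedent side of each →), so it remains existential.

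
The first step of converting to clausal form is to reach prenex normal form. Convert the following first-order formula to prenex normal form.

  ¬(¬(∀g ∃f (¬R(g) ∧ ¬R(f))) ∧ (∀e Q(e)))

∀g ∃f ∃e (¬R(g) ∧ ¬R(f) ∨ ¬Q(e))

Push ¬ through the quantifiers and connectives to reach negation normal form:
  (∀g ∃f (¬R(g) ∧ ¬R(f))) ∨ (∃e ¬Q(e))
All bound variables are already distinct, so no renaming is needed.
Finally move all quantifiers to the prefix:
  ∀g ∃f ∃e (¬R(g) ∧ ¬R(f) ∨ ¬Q(e))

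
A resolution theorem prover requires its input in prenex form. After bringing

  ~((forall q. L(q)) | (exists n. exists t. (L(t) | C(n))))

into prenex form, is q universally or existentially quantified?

Push ¬ through the quantifiers and connectives to reach negation normal form:
  (exists q. ~L(q)) & (forall n. forall t. (~L(t) & ~C(n)))
Pull the quantifiers to the front (each side's bound variable is not free in the other side):
  exists q. forall n. forall t. (~L(q) & ~L(t) & ~C(n))
The quantifier forall q sits under an odd number of negations, so it flips to exists q.

existential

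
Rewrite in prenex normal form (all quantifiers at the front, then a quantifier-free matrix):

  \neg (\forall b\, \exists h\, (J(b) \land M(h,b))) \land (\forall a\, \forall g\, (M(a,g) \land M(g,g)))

\exists b\, \forall h\, \forall a\, \forall g\, ((\neg J(b) \lor \neg M(h,b)) \land M(a,g) \land M(g,g))

Drive negations inward (¬∀x A ≡ ∃x ¬A, ¬∃x A ≡ ∀x ¬A, De Morgan for ∧/∨):
  (\exists b\, \forall h\, (\neg J(b) \lor \neg M(h,b))) \land (\forall a\, \forall g\, (M(a,g) \land M(g,g)))
Pull the quantifiers to the front (each side's bound variable is not free in the other side):
  \exists b\, \forall h\, \forall a\, \forall g\, ((\neg J(b) \lor \neg M(h,b)) \land M(a,g) \land M(g,g))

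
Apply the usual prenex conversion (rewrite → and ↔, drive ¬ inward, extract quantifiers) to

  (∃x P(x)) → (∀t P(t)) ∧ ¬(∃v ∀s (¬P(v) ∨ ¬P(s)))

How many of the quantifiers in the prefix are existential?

Eliminate → and ↔ using ¬ and ∨.
  ¬(∃x P(x)) ∨ (∀t P(t)) ∧ ¬(∃v ∀s (¬P(v) ∨ ¬P(s)))
Push ¬ through the quantifiers and connectives to reach negation normal form:
  (∀x ¬P(x)) ∨ (∀t P(t)) ∧ (∀v ∃s (P(v) ∧ P(s)))
All bound variables are already distinct, so no renaming is needed.
Pull the quantifiers to the front (each side's bound variable is not free in the other side):
  ∀x ∀t ∀v ∃s (¬P(x) ∨ P(t) ∧ P(v) ∧ P(s))
The prefix is ∀x ∀t ∀v ∃s: 3 universal, 1 existential.

1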